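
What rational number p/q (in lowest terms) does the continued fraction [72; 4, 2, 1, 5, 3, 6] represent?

Work from the innermost term outward:
Start with 6.
3 + 1/(6/1) = 3 + 1/6 = 19/6
5 + 1/(19/6) = 5 + 6/19 = 101/19
1 + 1/(101/19) = 1 + 19/101 = 120/101
2 + 1/(120/101) = 2 + 101/120 = 341/120
4 + 1/(341/120) = 4 + 120/341 = 1484/341
72 + 1/(1484/341) = 72 + 341/1484 = 107189/1484

107189/1484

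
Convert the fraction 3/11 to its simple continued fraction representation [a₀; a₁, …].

3 = 0·11 + 3, so a_0 = 0
11 = 3·3 + 2, so a_1 = 3
3 = 1·2 + 1, so a_2 = 1
2 = 2·1 + 0, so a_3 = 2

[0; 3, 1, 2]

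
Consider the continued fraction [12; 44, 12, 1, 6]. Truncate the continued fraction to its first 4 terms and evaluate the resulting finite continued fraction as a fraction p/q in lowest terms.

Start with 1.
12 + 1/(1/1) = 12 + 1/1 = 13/1
44 + 1/(13/1) = 44 + 1/13 = 573/13
12 + 1/(573/13) = 12 + 13/573 = 6889/573

6889/573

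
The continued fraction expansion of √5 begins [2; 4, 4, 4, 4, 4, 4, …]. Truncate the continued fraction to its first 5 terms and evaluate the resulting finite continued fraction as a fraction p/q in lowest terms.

682/305

a_0 = 2: 2/1
a_1 = 4: 9/4
a_2 = 4: 38/17
a_3 = 4: 161/72
a_4 = 4: 682/305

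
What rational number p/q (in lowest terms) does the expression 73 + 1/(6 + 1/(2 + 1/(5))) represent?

5194/71

a_0 = 73: 73/1
a_1 = 6: 439/6
a_2 = 2: 951/13
a_3 = 5: 5194/71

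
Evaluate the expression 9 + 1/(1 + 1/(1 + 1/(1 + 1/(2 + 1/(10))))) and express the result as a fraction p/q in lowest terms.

Collapse the nested fraction from the inside out:
Start with 10.
2 + 1/(10/1) = 2 + 1/10 = 21/10
1 + 1/(21/10) = 1 + 10/21 = 31/21
1 + 1/(31/21) = 1 + 21/31 = 52/31
1 + 1/(52/31) = 1 + 31/52 = 83/52
9 + 1/(83/52) = 9 + 52/83 = 799/83

799/83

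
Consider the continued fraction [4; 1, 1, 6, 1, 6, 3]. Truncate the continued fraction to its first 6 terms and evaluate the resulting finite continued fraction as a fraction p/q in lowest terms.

a_0 = 4: 4/1
a_1 = 1: 5/1
a_2 = 1: 9/2
a_3 = 6: 59/13
a_4 = 1: 68/15
a_5 = 6: 467/103

467/103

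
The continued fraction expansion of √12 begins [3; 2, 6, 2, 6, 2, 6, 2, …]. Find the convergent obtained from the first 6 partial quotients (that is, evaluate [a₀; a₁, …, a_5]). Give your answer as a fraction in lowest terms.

1351/390

Start with 2.
6 + 1/(2/1) = 6 + 1/2 = 13/2
2 + 1/(13/2) = 2 + 2/13 = 28/13
6 + 1/(28/13) = 6 + 13/28 = 181/28
2 + 1/(181/28) = 2 + 28/181 = 390/181
3 + 1/(390/181) = 3 + 181/390 = 1351/390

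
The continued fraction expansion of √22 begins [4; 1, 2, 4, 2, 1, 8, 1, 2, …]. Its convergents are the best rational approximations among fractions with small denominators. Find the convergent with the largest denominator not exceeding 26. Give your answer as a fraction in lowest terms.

a_0 = 4: 4/1  (≤ bound)
a_1 = 1: 5/1  (≤ bound)
a_2 = 2: 14/3  (≤ bound)
a_3 = 4: 61/13  (≤ bound)
a_4 = 2: 136/29  (> 26, stop)

61/13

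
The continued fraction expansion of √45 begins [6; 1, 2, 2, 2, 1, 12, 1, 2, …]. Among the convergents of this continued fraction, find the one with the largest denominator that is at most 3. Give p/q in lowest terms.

20/3

List convergents until the denominator exceeds the bound:
a_0 = 6: 6/1  (≤ bound)
a_1 = 1: 7/1  (≤ bound)
a_2 = 2: 20/3  (≤ bound)
a_3 = 2: 47/7  (> 3, stop)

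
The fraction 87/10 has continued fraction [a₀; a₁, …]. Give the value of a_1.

87 ÷ 10 → quotient 8, remainder 7
10 ÷ 7 → quotient 1, remainder 3

1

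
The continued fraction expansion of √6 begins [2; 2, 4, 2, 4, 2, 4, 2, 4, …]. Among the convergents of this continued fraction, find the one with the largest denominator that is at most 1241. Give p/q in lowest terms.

a_0 = 2: 2/1  (≤ bound)
a_1 = 2: 5/2  (≤ bound)
a_2 = 4: 22/9  (≤ bound)
a_3 = 2: 49/20  (≤ bound)
a_4 = 4: 218/89  (≤ bound)
a_5 = 2: 485/198  (≤ bound)
a_6 = 4: 2158/881  (≤ bound)
a_7 = 2: 4801/1960  (> 1241, stop)

2158/881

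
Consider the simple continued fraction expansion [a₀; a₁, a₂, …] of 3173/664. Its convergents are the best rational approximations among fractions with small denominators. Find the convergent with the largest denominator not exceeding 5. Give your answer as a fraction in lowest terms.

24/5

a_0 = 4: 4/1  (≤ bound)
a_1 = 1: 5/1  (≤ bound)
a_2 = 3: 19/4  (≤ bound)
a_3 = 1: 24/5  (≤ bound)
a_4 = 1: 43/9  (> 5, stop)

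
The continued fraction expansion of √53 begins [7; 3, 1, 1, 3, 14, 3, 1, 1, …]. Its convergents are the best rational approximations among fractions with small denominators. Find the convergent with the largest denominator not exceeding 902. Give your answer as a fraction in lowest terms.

a_0 = 7: 7/1  (≤ bound)
a_1 = 3: 22/3  (≤ bound)
a_2 = 1: 29/4  (≤ bound)
a_3 = 1: 51/7  (≤ bound)
a_4 = 3: 182/25  (≤ bound)
a_5 = 14: 2599/357  (≤ bound)
a_6 = 3: 7979/1096  (> 902, stop)

2599/357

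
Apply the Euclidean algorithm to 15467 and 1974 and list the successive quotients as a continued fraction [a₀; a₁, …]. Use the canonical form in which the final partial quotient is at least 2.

[7; 1, 5, 13, 1, 1, 5, 2]

⌊15467/1974⌋ = 7, remainder 1649
⌊1974/1649⌋ = 1, remainder 325
⌊1649/325⌋ = 5, remainder 24
⌊325/24⌋ = 13, remainder 13
⌊24/13⌋ = 1, remainder 11
⌊13/11⌋ = 1, remainder 2
⌊11/2⌋ = 5, remainder 1
⌊2/1⌋ = 2, remainder 0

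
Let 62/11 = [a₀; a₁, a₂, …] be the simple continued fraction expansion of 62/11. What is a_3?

62 = 5·11 + 7, so a_0 = 5
11 = 1·7 + 4, so a_1 = 1
7 = 1·4 + 3, so a_2 = 1
4 = 1·3 + 1, so a_3 = 1

1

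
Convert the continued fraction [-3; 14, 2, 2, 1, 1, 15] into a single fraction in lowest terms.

Compute successive convergents:
a_0 = -3: -3/1
a_1 = 14: -41/14
a_2 = 2: -85/29
a_3 = 2: -211/72
a_4 = 1: -296/101
a_5 = 1: -507/173
a_6 = 15: -7901/2696

-7901/2696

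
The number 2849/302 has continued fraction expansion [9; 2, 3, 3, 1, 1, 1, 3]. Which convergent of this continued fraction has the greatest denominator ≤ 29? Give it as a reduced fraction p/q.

217/23

List convergents until the denominator exceeds the bound:
a_0 = 9: 9/1  (≤ bound)
a_1 = 2: 19/2  (≤ bound)
a_2 = 3: 66/7  (≤ bound)
a_3 = 3: 217/23  (≤ bound)
a_4 = 1: 283/30  (> 29, stop)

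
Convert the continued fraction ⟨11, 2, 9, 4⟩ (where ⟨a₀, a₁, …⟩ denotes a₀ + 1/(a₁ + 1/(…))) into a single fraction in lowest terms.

895/78

Start with 4.
9 + 1/(4/1) = 9 + 1/4 = 37/4
2 + 1/(37/4) = 2 + 4/37 = 78/37
11 + 1/(78/37) = 11 + 37/78 = 895/78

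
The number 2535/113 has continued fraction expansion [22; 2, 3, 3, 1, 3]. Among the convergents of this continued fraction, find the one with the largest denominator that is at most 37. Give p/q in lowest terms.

673/30

List convergents until the denominator exceeds the bound:
a_0 = 22: 22/1  (≤ bound)
a_1 = 2: 45/2  (≤ bound)
a_2 = 3: 157/7  (≤ bound)
a_3 = 3: 516/23  (≤ bound)
a_4 = 1: 673/30  (≤ bound)
a_5 = 3: 2535/113  (> 37, stop)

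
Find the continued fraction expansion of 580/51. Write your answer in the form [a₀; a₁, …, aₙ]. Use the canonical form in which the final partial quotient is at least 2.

[11; 2, 1, 2, 6]

⌊580/51⌋ = 11, remainder 19
⌊51/19⌋ = 2, remainder 13
⌊19/13⌋ = 1, remainder 6
⌊13/6⌋ = 2, remainder 1
⌊6/1⌋ = 6, remainder 0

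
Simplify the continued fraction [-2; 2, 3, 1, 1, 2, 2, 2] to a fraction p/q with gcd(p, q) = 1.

Start with 2.
2 + 1/(2/1) = 2 + 1/2 = 5/2
2 + 1/(5/2) = 2 + 2/5 = 12/5
1 + 1/(12/5) = 1 + 5/12 = 17/12
1 + 1/(17/12) = 1 + 12/17 = 29/17
3 + 1/(29/17) = 3 + 17/29 = 104/29
2 + 1/(104/29) = 2 + 29/104 = 237/104
-2 + 1/(237/104) = -2 + 104/237 = -370/237

-370/237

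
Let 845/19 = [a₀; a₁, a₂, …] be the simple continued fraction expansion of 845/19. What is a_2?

9

Apply division with remainder until the remainder is 0:
845 = 44·19 + 9, so a_0 = 44
19 = 2·9 + 1, so a_1 = 2
9 = 9·1 + 0, so a_2 = 9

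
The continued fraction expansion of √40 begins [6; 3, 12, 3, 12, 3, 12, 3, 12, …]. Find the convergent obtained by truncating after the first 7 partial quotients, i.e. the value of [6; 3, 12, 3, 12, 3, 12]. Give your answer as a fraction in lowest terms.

Start with 12.
3 + 1/(12/1) = 3 + 1/12 = 37/12
12 + 1/(37/12) = 12 + 12/37 = 456/37
3 + 1/(456/37) = 3 + 37/456 = 1405/456
12 + 1/(1405/456) = 12 + 456/1405 = 17316/1405
3 + 1/(17316/1405) = 3 + 1405/17316 = 53353/17316
6 + 1/(53353/17316) = 6 + 17316/53353 = 337434/53353

337434/53353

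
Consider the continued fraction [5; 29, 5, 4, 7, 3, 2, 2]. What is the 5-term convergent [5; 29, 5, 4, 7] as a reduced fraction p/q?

22337/4437

Build up convergents one term at a time:
a_0 = 5: 5/1
a_1 = 29: 146/29
a_2 = 5: 735/146
a_3 = 4: 3086/613
a_4 = 7: 22337/4437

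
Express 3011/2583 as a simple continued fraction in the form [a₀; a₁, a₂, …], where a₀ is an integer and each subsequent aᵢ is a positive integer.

[1; 6, 28, 1, 1, 7]

Run the Euclidean algorithm, recording each quotient:
3011 = 1·2583 + 428, so a_0 = 1
2583 = 6·428 + 15, so a_1 = 6
428 = 28·15 + 8, so a_2 = 28
15 = 1·8 + 7, so a_3 = 1
8 = 1·7 + 1, so a_4 = 1
7 = 7·1 + 0, so a_5 = 7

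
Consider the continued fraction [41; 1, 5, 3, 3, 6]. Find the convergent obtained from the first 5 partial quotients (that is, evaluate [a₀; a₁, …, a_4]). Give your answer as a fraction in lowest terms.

2636/63

Use the convergent recurrence hₖ = aₖ·hₖ₋₁ + hₖ₋₂ (and likewise for the denominators kₖ):
a_0 = 41: 41/1
a_1 = 1: 42/1
a_2 = 5: 251/6
a_3 = 3: 795/19
a_4 = 3: 2636/63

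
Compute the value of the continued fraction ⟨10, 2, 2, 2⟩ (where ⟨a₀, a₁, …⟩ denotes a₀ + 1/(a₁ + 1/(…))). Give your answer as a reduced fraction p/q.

125/12

Build up convergents one term at a time:
a_0 = 10: 10/1
a_1 = 2: 21/2
a_2 = 2: 52/5
a_3 = 2: 125/12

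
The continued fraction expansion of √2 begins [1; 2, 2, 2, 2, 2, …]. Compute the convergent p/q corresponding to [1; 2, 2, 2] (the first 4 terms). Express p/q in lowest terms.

Use the convergent recurrence hₖ = aₖ·hₖ₋₁ + hₖ₋₂ (and likewise for the denominators kₖ):
a_0 = 1: 1/1
a_1 = 2: 3/2
a_2 = 2: 7/5
a_3 = 2: 17/12

17/12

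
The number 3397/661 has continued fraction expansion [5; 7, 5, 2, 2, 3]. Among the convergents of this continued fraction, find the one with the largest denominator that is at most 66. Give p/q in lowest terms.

a_0 = 5: 5/1  (≤ bound)
a_1 = 7: 36/7  (≤ bound)
a_2 = 5: 185/36  (≤ bound)
a_3 = 2: 406/79  (> 66, stop)

185/36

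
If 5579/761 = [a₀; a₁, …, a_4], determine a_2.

Run the Euclidean algorithm, recording each quotient:
5579 ÷ 761 → quotient 7, remainder 252
761 ÷ 252 → quotient 3, remainder 5
252 ÷ 5 → quotient 50, remainder 2

50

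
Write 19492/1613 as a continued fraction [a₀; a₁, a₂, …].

[12; 11, 1, 6, 6, 3]

19492 ÷ 1613 → quotient 12, remainder 136
1613 ÷ 136 → quotient 11, remainder 117
136 ÷ 117 → quotient 1, remainder 19
117 ÷ 19 → quotient 6, remainder 3
19 ÷ 3 → quotient 6, remainder 1
3 ÷ 1 → quotient 3, remainder 0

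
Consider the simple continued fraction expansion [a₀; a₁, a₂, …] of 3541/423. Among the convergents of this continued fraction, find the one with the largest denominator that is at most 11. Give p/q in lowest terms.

67/8

List convergents until the denominator exceeds the bound:
a_0 = 8: 8/1  (≤ bound)
a_1 = 2: 17/2  (≤ bound)
a_2 = 1: 25/3  (≤ bound)
a_3 = 2: 67/8  (≤ bound)
a_4 = 3: 226/27  (> 11, stop)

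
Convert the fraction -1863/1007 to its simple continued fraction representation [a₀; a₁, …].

-1863 ÷ 1007 → quotient -2, remainder 151
1007 ÷ 151 → quotient 6, remainder 101
151 ÷ 101 → quotient 1, remainder 50
101 ÷ 50 → quotient 2, remainder 1
50 ÷ 1 → quotient 50, remainder 0

[-2; 6, 1, 2, 50]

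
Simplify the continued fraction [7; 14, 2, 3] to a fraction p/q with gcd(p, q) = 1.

Build up convergents one term at a time:
a_0 = 7: 7/1
a_1 = 14: 99/14
a_2 = 2: 205/29
a_3 = 3: 714/101

714/101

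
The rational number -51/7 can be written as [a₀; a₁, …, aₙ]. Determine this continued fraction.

[-8; 1, 2, 2]

-51 ÷ 7 → quotient -8, remainder 5
7 ÷ 5 → quotient 1, remainder 2
5 ÷ 2 → quotient 2, remainder 1
2 ÷ 1 → quotient 2, remainder 0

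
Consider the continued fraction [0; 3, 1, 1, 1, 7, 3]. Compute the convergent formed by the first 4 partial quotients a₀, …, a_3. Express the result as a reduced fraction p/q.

a_0 = 0: 0/1
a_1 = 3: 1/3
a_2 = 1: 1/4
a_3 = 1: 2/7

2/7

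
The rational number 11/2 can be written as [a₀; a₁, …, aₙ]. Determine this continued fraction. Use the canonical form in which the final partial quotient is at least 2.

Run the Euclidean algorithm, recording each quotient:
11 ÷ 2 → quotient 5, remainder 1
2 ÷ 1 → quotient 2, remainder 0

[5; 2]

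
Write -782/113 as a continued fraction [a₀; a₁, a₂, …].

Run the Euclidean algorithm, recording each quotient:
-782 ÷ 113 → quotient -7, remainder 9
113 ÷ 9 → quotient 12, remainder 5
9 ÷ 5 → quotient 1, remainder 4
5 ÷ 4 → quotient 1, remainder 1
4 ÷ 1 → quotient 4, remainder 0

[-7; 12, 1, 1, 4]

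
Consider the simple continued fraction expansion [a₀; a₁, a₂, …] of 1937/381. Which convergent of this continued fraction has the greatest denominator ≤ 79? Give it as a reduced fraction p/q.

a_0 = 5: 5/1  (≤ bound)
a_1 = 11: 56/11  (≤ bound)
a_2 = 1: 61/12  (≤ bound)
a_3 = 9: 605/119  (> 79, stop)

61/12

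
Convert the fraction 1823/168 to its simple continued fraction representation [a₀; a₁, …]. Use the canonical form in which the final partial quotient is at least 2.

1823 = 10·168 + 143, so a_0 = 10
168 = 1·143 + 25, so a_1 = 1
143 = 5·25 + 18, so a_2 = 5
25 = 1·18 + 7, so a_3 = 1
18 = 2·7 + 4, so a_4 = 2
7 = 1·4 + 3, so a_5 = 1
4 = 1·3 + 1, so a_6 = 1
3 = 3·1 + 0, so a_7 = 3

[10; 1, 5, 1, 2, 1, 1, 3]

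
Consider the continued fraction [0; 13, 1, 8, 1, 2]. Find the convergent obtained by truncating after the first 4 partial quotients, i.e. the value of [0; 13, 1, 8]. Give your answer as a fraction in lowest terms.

9/125

Starting at the tail and folding back:
Start with 8.
1 + 1/(8/1) = 1 + 1/8 = 9/8
13 + 1/(9/8) = 13 + 8/9 = 125/9
0 + 1/(125/9) = 0 + 9/125 = 9/125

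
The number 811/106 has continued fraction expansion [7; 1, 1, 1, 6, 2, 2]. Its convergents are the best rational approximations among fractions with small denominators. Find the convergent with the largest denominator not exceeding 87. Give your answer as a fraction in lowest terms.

a_0 = 7: 7/1  (≤ bound)
a_1 = 1: 8/1  (≤ bound)
a_2 = 1: 15/2  (≤ bound)
a_3 = 1: 23/3  (≤ bound)
a_4 = 6: 153/20  (≤ bound)
a_5 = 2: 329/43  (≤ bound)
a_6 = 2: 811/106  (> 87, stop)

329/43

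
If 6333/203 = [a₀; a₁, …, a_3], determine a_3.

6333 ÷ 203 → quotient 31, remainder 40
203 ÷ 40 → quotient 5, remainder 3
40 ÷ 3 → quotient 13, remainder 1
3 ÷ 1 → quotient 3, remainder 0

3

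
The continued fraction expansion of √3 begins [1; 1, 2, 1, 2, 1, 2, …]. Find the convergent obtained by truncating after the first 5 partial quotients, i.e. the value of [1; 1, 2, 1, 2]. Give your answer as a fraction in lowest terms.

Start with 2.
1 + 1/(2/1) = 1 + 1/2 = 3/2
2 + 1/(3/2) = 2 + 2/3 = 8/3
1 + 1/(8/3) = 1 + 3/8 = 11/8
1 + 1/(11/8) = 1 + 8/11 = 19/11

19/11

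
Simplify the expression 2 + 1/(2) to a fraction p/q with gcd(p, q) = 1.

5/2

a_0 = 2: 2/1
a_1 = 2: 5/2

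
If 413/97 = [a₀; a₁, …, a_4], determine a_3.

7

413 ÷ 97 → quotient 4, remainder 25
97 ÷ 25 → quotient 3, remainder 22
25 ÷ 22 → quotient 1, remainder 3
22 ÷ 3 → quotient 7, remainder 1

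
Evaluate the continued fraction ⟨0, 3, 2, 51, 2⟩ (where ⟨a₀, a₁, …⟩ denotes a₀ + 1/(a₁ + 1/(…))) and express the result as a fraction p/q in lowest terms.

Use the convergent recurrence hₖ = aₖ·hₖ₋₁ + hₖ₋₂ (and likewise for the denominators kₖ):
a_0 = 0: 0/1
a_1 = 3: 1/3
a_2 = 2: 2/7
a_3 = 51: 103/360
a_4 = 2: 208/727

208/727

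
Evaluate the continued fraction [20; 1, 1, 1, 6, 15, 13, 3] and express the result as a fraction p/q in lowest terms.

Build up convergents one term at a time:
a_0 = 20: 20/1
a_1 = 1: 21/1
a_2 = 1: 41/2
a_3 = 1: 62/3
a_4 = 6: 413/20
a_5 = 15: 6257/303
a_6 = 13: 81754/3959
a_7 = 3: 251519/12180

251519/12180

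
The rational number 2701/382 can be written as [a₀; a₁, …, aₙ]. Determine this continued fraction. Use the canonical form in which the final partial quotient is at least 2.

Apply division with remainder until the remainder is 0:
2701 = 7·382 + 27, so a_0 = 7
382 = 14·27 + 4, so a_1 = 14
27 = 6·4 + 3, so a_2 = 6
4 = 1·3 + 1, so a_3 = 1
3 = 3·1 + 0, so a_4 = 3

[7; 14, 6, 1, 3]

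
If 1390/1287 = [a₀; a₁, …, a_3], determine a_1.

Apply division with remainder until the remainder is 0:
⌊1390/1287⌋ = 1, remainder 103
⌊1287/103⌋ = 12, remainder 51

12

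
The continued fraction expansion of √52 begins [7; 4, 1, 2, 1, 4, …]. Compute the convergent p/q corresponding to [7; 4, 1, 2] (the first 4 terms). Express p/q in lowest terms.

101/14

Start with 2.
1 + 1/(2/1) = 1 + 1/2 = 3/2
4 + 1/(3/2) = 4 + 2/3 = 14/3
7 + 1/(14/3) = 7 + 3/14 = 101/14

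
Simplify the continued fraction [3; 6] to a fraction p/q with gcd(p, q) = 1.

19/6

Collapse the nested fraction from the inside out:
Start with 6.
3 + 1/(6/1) = 3 + 1/6 = 19/6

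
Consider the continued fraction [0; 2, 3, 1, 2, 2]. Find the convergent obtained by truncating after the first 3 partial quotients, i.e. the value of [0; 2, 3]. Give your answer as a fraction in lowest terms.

Work from the innermost term outward:
Start with 3.
2 + 1/(3/1) = 2 + 1/3 = 7/3
0 + 1/(7/3) = 0 + 3/7 = 3/7

3/7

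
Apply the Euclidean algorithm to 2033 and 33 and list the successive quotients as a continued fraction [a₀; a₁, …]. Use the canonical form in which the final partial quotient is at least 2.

[61; 1, 1, 1, 1, 6]

Run the Euclidean algorithm, recording each quotient:
⌊2033/33⌋ = 61, remainder 20
⌊33/20⌋ = 1, remainder 13
⌊20/13⌋ = 1, remainder 7
⌊13/7⌋ = 1, remainder 6
⌊7/6⌋ = 1, remainder 1
⌊6/1⌋ = 6, remainder 0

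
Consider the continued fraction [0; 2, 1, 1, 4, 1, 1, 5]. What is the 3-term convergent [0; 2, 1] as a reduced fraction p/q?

Start with 1.
2 + 1/(1/1) = 2 + 1/1 = 3/1
0 + 1/(3/1) = 0 + 1/3 = 1/3

1/3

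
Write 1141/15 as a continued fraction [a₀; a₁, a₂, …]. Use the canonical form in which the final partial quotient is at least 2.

[76; 15]

Run the Euclidean algorithm, recording each quotient:
1141 = 76·15 + 1, so a_0 = 76
15 = 15·1 + 0, so a_1 = 15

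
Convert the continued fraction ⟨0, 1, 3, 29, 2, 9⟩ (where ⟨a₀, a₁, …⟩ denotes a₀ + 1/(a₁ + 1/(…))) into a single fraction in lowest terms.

1699/2259

a_0 = 0: 0/1
a_1 = 1: 1/1
a_2 = 3: 3/4
a_3 = 29: 88/117
a_4 = 2: 179/238
a_5 = 9: 1699/2259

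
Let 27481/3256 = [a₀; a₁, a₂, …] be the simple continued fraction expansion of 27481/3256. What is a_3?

1

Run the Euclidean algorithm, recording each quotient:
27481 = 8·3256 + 1433, so a_0 = 8
3256 = 2·1433 + 390, so a_1 = 2
1433 = 3·390 + 263, so a_2 = 3
390 = 1·263 + 127, so a_3 = 1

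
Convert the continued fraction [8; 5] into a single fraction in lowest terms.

a_0 = 8: 8/1
a_1 = 5: 41/5

41/5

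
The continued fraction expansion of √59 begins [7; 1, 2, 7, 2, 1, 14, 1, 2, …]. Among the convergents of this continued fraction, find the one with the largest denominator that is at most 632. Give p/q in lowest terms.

List convergents until the denominator exceeds the bound:
a_0 = 7: 7/1  (≤ bound)
a_1 = 1: 8/1  (≤ bound)
a_2 = 2: 23/3  (≤ bound)
a_3 = 7: 169/22  (≤ bound)
a_4 = 2: 361/47  (≤ bound)
a_5 = 1: 530/69  (≤ bound)
a_6 = 14: 7781/1013  (> 632, stop)

530/69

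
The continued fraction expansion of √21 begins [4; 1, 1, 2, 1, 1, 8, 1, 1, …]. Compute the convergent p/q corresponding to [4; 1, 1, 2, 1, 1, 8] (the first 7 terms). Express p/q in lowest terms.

Start with 8.
1 + 1/(8/1) = 1 + 1/8 = 9/8
1 + 1/(9/8) = 1 + 8/9 = 17/9
2 + 1/(17/9) = 2 + 9/17 = 43/17
1 + 1/(43/17) = 1 + 17/43 = 60/43
1 + 1/(60/43) = 1 + 43/60 = 103/60
4 + 1/(103/60) = 4 + 60/103 = 472/103

472/103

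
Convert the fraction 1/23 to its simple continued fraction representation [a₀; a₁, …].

Repeatedly divide and take the remainder:
⌊1/23⌋ = 0, remainder 1
⌊23/1⌋ = 23, remainder 0

[0; 23]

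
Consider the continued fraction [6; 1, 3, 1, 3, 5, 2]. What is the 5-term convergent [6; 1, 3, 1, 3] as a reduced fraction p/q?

129/19

Compute successive convergents:
a_0 = 6: 6/1
a_1 = 1: 7/1
a_2 = 3: 27/4
a_3 = 1: 34/5
a_4 = 3: 129/19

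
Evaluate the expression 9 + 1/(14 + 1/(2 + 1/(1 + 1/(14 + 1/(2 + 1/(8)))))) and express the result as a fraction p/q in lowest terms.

Start with 8.
2 + 1/(8/1) = 2 + 1/8 = 17/8
14 + 1/(17/8) = 14 + 8/17 = 246/17
1 + 1/(246/17) = 1 + 17/246 = 263/246
2 + 1/(263/246) = 2 + 246/263 = 772/263
14 + 1/(772/263) = 14 + 263/772 = 11071/772
9 + 1/(11071/772) = 9 + 772/11071 = 100411/11071

100411/11071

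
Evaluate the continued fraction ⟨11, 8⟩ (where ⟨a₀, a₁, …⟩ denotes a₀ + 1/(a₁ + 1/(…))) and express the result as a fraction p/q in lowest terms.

Start with 8.
11 + 1/(8/1) = 11 + 1/8 = 89/8

89/8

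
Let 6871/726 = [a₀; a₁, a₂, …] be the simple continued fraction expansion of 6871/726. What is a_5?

Apply division with remainder until the remainder is 0:
⌊6871/726⌋ = 9, remainder 337
⌊726/337⌋ = 2, remainder 52
⌊337/52⌋ = 6, remainder 25
⌊52/25⌋ = 2, remainder 2
⌊25/2⌋ = 12, remainder 1
⌊2/1⌋ = 2, remainder 0

2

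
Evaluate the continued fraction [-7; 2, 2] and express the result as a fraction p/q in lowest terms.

-33/5

Work from the innermost term outward:
Start with 2.
2 + 1/(2/1) = 2 + 1/2 = 5/2
-7 + 1/(5/2) = -7 + 2/5 = -33/5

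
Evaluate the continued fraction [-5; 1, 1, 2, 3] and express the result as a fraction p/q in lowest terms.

-75/17

a_0 = -5: -5/1
a_1 = 1: -4/1
a_2 = 1: -9/2
a_3 = 2: -22/5
a_4 = 3: -75/17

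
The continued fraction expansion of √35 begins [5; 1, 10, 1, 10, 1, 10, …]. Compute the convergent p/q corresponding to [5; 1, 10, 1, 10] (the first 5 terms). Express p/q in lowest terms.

Start with 10.
1 + 1/(10/1) = 1 + 1/10 = 11/10
10 + 1/(11/10) = 10 + 10/11 = 120/11
1 + 1/(120/11) = 1 + 11/120 = 131/120
5 + 1/(131/120) = 5 + 120/131 = 775/131

775/131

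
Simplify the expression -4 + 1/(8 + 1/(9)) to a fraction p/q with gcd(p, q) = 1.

-283/73

a_0 = -4: -4/1
a_1 = 8: -31/8
a_2 = 9: -283/73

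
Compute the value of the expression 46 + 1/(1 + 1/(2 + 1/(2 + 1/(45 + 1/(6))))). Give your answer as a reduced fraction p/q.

89457/1915

Start with 6.
45 + 1/(6/1) = 45 + 1/6 = 271/6
2 + 1/(271/6) = 2 + 6/271 = 548/271
2 + 1/(548/271) = 2 + 271/548 = 1367/548
1 + 1/(1367/548) = 1 + 548/1367 = 1915/1367
46 + 1/(1915/1367) = 46 + 1367/1915 = 89457/1915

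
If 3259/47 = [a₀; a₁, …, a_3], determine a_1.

2

3259 = 69·47 + 16, so a_0 = 69
47 = 2·16 + 15, so a_1 = 2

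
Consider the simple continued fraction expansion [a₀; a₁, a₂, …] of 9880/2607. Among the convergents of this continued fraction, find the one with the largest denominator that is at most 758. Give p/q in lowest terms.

1857/490

a_0 = 3: 3/1  (≤ bound)
a_1 = 1: 4/1  (≤ bound)
a_2 = 3: 15/4  (≤ bound)
a_3 = 1: 19/5  (≤ bound)
a_4 = 3: 72/19  (≤ bound)
a_5 = 8: 595/157  (≤ bound)
a_6 = 3: 1857/490  (≤ bound)
a_7 = 5: 9880/2607  (> 758, stop)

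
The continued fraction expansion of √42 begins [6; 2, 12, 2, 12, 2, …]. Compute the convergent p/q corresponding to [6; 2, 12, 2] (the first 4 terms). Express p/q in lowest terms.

337/52

Use the convergent recurrence hₖ = aₖ·hₖ₋₁ + hₖ₋₂ (and likewise for the denominators kₖ):
a_0 = 6: 6/1
a_1 = 2: 13/2
a_2 = 12: 162/25
a_3 = 2: 337/52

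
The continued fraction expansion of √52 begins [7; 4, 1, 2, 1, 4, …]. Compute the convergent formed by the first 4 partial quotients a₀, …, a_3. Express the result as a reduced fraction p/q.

101/14

a_0 = 7: 7/1
a_1 = 4: 29/4
a_2 = 1: 36/5
a_3 = 2: 101/14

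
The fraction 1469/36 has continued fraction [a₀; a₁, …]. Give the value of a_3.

7

⌊1469/36⌋ = 40, remainder 29
⌊36/29⌋ = 1, remainder 7
⌊29/7⌋ = 4, remainder 1
⌊7/1⌋ = 7, remainder 0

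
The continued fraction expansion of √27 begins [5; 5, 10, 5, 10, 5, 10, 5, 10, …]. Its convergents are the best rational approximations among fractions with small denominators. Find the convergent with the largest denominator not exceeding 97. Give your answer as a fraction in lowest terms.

265/51

List convergents until the denominator exceeds the bound:
a_0 = 5: 5/1  (≤ bound)
a_1 = 5: 26/5  (≤ bound)
a_2 = 10: 265/51  (≤ bound)
a_3 = 5: 1351/260  (> 97, stop)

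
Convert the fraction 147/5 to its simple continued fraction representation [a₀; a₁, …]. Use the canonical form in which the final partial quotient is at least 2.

147 = 29·5 + 2, so a_0 = 29
5 = 2·2 + 1, so a_1 = 2
2 = 2·1 + 0, so a_2 = 2

[29; 2, 2]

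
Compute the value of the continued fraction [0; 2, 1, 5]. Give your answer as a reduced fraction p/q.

Compute successive convergents:
a_0 = 0: 0/1
a_1 = 2: 1/2
a_2 = 1: 1/3
a_3 = 5: 6/17

6/17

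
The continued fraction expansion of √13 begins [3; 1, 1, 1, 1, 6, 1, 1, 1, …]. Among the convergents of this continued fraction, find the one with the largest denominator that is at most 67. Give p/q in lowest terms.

List convergents until the denominator exceeds the bound:
a_0 = 3: 3/1  (≤ bound)
a_1 = 1: 4/1  (≤ bound)
a_2 = 1: 7/2  (≤ bound)
a_3 = 1: 11/3  (≤ bound)
a_4 = 1: 18/5  (≤ bound)
a_5 = 6: 119/33  (≤ bound)
a_6 = 1: 137/38  (≤ bound)
a_7 = 1: 256/71  (> 67, stop)

137/38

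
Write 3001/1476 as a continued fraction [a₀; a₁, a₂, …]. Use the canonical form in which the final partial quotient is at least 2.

[2; 30, 8, 6]

3001 = 2·1476 + 49, so a_0 = 2
1476 = 30·49 + 6, so a_1 = 30
49 = 8·6 + 1, so a_2 = 8
6 = 6·1 + 0, so a_3 = 6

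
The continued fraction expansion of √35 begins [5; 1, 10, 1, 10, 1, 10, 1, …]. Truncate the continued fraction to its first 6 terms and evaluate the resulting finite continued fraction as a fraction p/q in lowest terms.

Starting at the tail and folding back:
Start with 1.
10 + 1/(1/1) = 10 + 1/1 = 11/1
1 + 1/(11/1) = 1 + 1/11 = 12/11
10 + 1/(12/11) = 10 + 11/12 = 131/12
1 + 1/(131/12) = 1 + 12/131 = 143/131
5 + 1/(143/131) = 5 + 131/143 = 846/143

846/143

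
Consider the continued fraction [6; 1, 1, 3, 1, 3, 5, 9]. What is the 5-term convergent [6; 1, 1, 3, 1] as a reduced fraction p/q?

59/9

Build up convergents one term at a time:
a_0 = 6: 6/1
a_1 = 1: 7/1
a_2 = 1: 13/2
a_3 = 3: 46/7
a_4 = 1: 59/9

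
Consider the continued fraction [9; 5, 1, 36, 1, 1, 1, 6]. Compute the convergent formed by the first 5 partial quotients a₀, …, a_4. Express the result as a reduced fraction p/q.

2081/227

Compute successive convergents:
a_0 = 9: 9/1
a_1 = 5: 46/5
a_2 = 1: 55/6
a_3 = 36: 2026/221
a_4 = 1: 2081/227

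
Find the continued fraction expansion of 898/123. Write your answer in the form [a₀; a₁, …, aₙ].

⌊898/123⌋ = 7, remainder 37
⌊123/37⌋ = 3, remainder 12
⌊37/12⌋ = 3, remainder 1
⌊12/1⌋ = 12, remainder 0

[7; 3, 3, 12]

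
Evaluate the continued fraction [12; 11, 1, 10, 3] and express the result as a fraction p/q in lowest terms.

4894/405

a_0 = 12: 12/1
a_1 = 11: 133/11
a_2 = 1: 145/12
a_3 = 10: 1583/131
a_4 = 3: 4894/405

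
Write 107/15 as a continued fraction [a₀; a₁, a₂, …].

Apply division with remainder until the remainder is 0:
107 = 7·15 + 2, so a_0 = 7
15 = 7·2 + 1, so a_1 = 7
2 = 2·1 + 0, so a_2 = 2

[7; 7, 2]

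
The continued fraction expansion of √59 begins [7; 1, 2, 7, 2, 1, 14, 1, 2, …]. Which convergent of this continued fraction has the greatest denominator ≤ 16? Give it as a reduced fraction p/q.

List convergents until the denominator exceeds the bound:
a_0 = 7: 7/1  (≤ bound)
a_1 = 1: 8/1  (≤ bound)
a_2 = 2: 23/3  (≤ bound)
a_3 = 7: 169/22  (> 16, stop)

23/3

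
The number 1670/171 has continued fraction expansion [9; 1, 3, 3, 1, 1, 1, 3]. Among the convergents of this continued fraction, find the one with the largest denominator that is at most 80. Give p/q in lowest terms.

459/47

a_0 = 9: 9/1  (≤ bound)
a_1 = 1: 10/1  (≤ bound)
a_2 = 3: 39/4  (≤ bound)
a_3 = 3: 127/13  (≤ bound)
a_4 = 1: 166/17  (≤ bound)
a_5 = 1: 293/30  (≤ bound)
a_6 = 1: 459/47  (≤ bound)
a_7 = 3: 1670/171  (> 80, stop)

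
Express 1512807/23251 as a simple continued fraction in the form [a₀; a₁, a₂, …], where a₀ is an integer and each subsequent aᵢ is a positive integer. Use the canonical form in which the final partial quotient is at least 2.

[65; 15, 1, 1, 2, 2, 15, 8]

Repeatedly divide and take the remainder:
1512807 = 65·23251 + 1492, so a_0 = 65
23251 = 15·1492 + 871, so a_1 = 15
1492 = 1·871 + 621, so a_2 = 1
871 = 1·621 + 250, so a_3 = 1
621 = 2·250 + 121, so a_4 = 2
250 = 2·121 + 8, so a_5 = 2
121 = 15·8 + 1, so a_6 = 15
8 = 8·1 + 0, so a_7 = 8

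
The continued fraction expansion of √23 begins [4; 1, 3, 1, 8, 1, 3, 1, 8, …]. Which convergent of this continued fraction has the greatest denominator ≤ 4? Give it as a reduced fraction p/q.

a_0 = 4: 4/1  (≤ bound)
a_1 = 1: 5/1  (≤ bound)
a_2 = 3: 19/4  (≤ bound)
a_3 = 1: 24/5  (> 4, stop)

19/4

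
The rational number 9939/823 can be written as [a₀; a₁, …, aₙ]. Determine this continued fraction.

[12; 13, 15, 1, 3]

Run the Euclidean algorithm, recording each quotient:
9939 = 12·823 + 63, so a_0 = 12
823 = 13·63 + 4, so a_1 = 13
63 = 15·4 + 3, so a_2 = 15
4 = 1·3 + 1, so a_3 = 1
3 = 3·1 + 0, so a_4 = 3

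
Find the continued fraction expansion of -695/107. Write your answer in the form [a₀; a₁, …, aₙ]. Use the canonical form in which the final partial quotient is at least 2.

-695 = -7·107 + 54, so a_0 = -7
107 = 1·54 + 53, so a_1 = 1
54 = 1·53 + 1, so a_2 = 1
53 = 53·1 + 0, so a_3 = 53

[-7; 1, 1, 53]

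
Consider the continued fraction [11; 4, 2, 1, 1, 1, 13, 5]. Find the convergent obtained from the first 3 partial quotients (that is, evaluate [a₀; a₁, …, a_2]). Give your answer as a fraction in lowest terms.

Use the convergent recurrence hₖ = aₖ·hₖ₋₁ + hₖ₋₂ (and likewise for the denominators kₖ):
a_0 = 11: 11/1
a_1 = 4: 45/4
a_2 = 2: 101/9

101/9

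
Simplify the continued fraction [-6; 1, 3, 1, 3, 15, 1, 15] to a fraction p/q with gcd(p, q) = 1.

-25661/4925

Start with 15.
1 + 1/(15/1) = 1 + 1/15 = 16/15
15 + 1/(16/15) = 15 + 15/16 = 255/16
3 + 1/(255/16) = 3 + 16/255 = 781/255
1 + 1/(781/255) = 1 + 255/781 = 1036/781
3 + 1/(1036/781) = 3 + 781/1036 = 3889/1036
1 + 1/(3889/1036) = 1 + 1036/3889 = 4925/3889
-6 + 1/(4925/3889) = -6 + 3889/4925 = -25661/4925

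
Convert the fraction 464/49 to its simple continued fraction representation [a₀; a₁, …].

[9; 2, 7, 1, 2]

Apply division with remainder until the remainder is 0:
464 ÷ 49 → quotient 9, remainder 23
49 ÷ 23 → quotient 2, remainder 3
23 ÷ 3 → quotient 7, remainder 2
3 ÷ 2 → quotient 1, remainder 1
2 ÷ 1 → quotient 2, remainder 0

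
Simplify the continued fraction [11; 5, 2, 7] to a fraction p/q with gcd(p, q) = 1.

917/82

Build up convergents one term at a time:
a_0 = 11: 11/1
a_1 = 5: 56/5
a_2 = 2: 123/11
a_3 = 7: 917/82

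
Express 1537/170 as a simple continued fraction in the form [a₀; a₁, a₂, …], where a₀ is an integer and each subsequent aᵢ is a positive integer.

[9; 24, 3, 2]

Apply division with remainder until the remainder is 0:
⌊1537/170⌋ = 9, remainder 7
⌊170/7⌋ = 24, remainder 2
⌊7/2⌋ = 3, remainder 1
⌊2/1⌋ = 2, remainder 0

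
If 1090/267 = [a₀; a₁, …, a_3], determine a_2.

1090 ÷ 267 → quotient 4, remainder 22
267 ÷ 22 → quotient 12, remainder 3
22 ÷ 3 → quotient 7, remainder 1

7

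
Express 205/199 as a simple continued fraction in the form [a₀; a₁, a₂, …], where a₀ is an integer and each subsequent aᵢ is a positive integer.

Apply division with remainder until the remainder is 0:
205 = 1·199 + 6, so a_0 = 1
199 = 33·6 + 1, so a_1 = 33
6 = 6·1 + 0, so a_2 = 6

[1; 33, 6]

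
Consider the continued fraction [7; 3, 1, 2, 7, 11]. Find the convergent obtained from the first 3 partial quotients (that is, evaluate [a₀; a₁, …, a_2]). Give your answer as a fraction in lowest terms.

29/4

a_0 = 7: 7/1
a_1 = 3: 22/3
a_2 = 1: 29/4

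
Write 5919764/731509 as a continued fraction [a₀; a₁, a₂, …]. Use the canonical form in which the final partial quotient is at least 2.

5919764 ÷ 731509 → quotient 8, remainder 67692
731509 ÷ 67692 → quotient 10, remainder 54589
67692 ÷ 54589 → quotient 1, remainder 13103
54589 ÷ 13103 → quotient 4, remainder 2177
13103 ÷ 2177 → quotient 6, remainder 41
2177 ÷ 41 → quotient 53, remainder 4
41 ÷ 4 → quotient 10, remainder 1
4 ÷ 1 → quotient 4, remainder 0

[8; 10, 1, 4, 6, 53, 10, 4]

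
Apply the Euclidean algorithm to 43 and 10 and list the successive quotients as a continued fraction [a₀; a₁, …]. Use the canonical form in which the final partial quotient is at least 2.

Run the Euclidean algorithm, recording each quotient:
43 ÷ 10 → quotient 4, remainder 3
10 ÷ 3 → quotient 3, remainder 1
3 ÷ 1 → quotient 3, remainder 0

[4; 3, 3]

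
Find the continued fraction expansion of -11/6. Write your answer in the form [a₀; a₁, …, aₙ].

[-2; 6]

Run the Euclidean algorithm, recording each quotient:
-11 ÷ 6 → quotient -2, remainder 1
6 ÷ 1 → quotient 6, remainder 0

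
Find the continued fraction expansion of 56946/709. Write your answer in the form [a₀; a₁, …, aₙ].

⌊56946/709⌋ = 80, remainder 226
⌊709/226⌋ = 3, remainder 31
⌊226/31⌋ = 7, remainder 9
⌊31/9⌋ = 3, remainder 4
⌊9/4⌋ = 2, remainder 1
⌊4/1⌋ = 4, remainder 0

[80; 3, 7, 3, 2, 4]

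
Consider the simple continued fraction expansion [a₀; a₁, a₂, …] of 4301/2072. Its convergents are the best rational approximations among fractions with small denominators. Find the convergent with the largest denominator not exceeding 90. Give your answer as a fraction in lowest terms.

137/66

List convergents until the denominator exceeds the bound:
a_0 = 2: 2/1  (≤ bound)
a_1 = 13: 27/13  (≤ bound)
a_2 = 5: 137/66  (≤ bound)
a_3 = 15: 2082/1003  (> 90, stop)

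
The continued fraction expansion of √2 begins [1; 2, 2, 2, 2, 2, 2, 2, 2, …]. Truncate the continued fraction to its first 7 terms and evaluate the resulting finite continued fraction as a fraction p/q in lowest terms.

239/169

Starting at the tail and folding back:
Start with 2.
2 + 1/(2/1) = 2 + 1/2 = 5/2
2 + 1/(5/2) = 2 + 2/5 = 12/5
2 + 1/(12/5) = 2 + 5/12 = 29/12
2 + 1/(29/12) = 2 + 12/29 = 70/29
2 + 1/(70/29) = 2 + 29/70 = 169/70
1 + 1/(169/70) = 1 + 70/169 = 239/169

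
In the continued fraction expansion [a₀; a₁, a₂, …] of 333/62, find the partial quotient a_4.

3

Apply division with remainder until the remainder is 0:
⌊333/62⌋ = 5, remainder 23
⌊62/23⌋ = 2, remainder 16
⌊23/16⌋ = 1, remainder 7
⌊16/7⌋ = 2, remainder 2
⌊7/2⌋ = 3, remainder 1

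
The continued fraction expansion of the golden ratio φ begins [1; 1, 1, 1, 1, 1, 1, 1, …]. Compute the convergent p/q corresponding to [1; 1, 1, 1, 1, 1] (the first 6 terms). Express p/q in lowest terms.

13/8

Compute successive convergents:
a_0 = 1: 1/1
a_1 = 1: 2/1
a_2 = 1: 3/2
a_3 = 1: 5/3
a_4 = 1: 8/5
a_5 = 1: 13/8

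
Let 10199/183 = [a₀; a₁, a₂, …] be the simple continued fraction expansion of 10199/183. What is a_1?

Run the Euclidean algorithm, recording each quotient:
10199 ÷ 183 → quotient 55, remainder 134
183 ÷ 134 → quotient 1, remainder 49

1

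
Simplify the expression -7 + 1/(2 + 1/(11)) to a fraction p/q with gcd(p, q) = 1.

-150/23

Start with 11.
2 + 1/(11/1) = 2 + 1/11 = 23/11
-7 + 1/(23/11) = -7 + 11/23 = -150/23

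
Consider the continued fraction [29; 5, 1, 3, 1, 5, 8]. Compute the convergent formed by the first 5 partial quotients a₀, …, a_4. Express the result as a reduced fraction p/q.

Start with 1.
3 + 1/(1/1) = 3 + 1/1 = 4/1
1 + 1/(4/1) = 1 + 1/4 = 5/4
5 + 1/(5/4) = 5 + 4/5 = 29/5
29 + 1/(29/5) = 29 + 5/29 = 846/29

846/29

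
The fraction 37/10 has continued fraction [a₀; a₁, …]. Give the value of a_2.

⌊37/10⌋ = 3, remainder 7
⌊10/7⌋ = 1, remainder 3
⌊7/3⌋ = 2, remainder 1

2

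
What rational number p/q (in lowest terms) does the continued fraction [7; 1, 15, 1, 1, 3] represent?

921/116

Start with 3.
1 + 1/(3/1) = 1 + 1/3 = 4/3
1 + 1/(4/3) = 1 + 3/4 = 7/4
15 + 1/(7/4) = 15 + 4/7 = 109/7
1 + 1/(109/7) = 1 + 7/109 = 116/109
7 + 1/(116/109) = 7 + 109/116 = 921/116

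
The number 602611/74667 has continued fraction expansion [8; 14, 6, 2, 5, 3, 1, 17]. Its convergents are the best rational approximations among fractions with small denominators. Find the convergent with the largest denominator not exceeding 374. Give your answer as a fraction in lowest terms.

List convergents until the denominator exceeds the bound:
a_0 = 8: 8/1  (≤ bound)
a_1 = 14: 113/14  (≤ bound)
a_2 = 6: 686/85  (≤ bound)
a_3 = 2: 1485/184  (≤ bound)
a_4 = 5: 8111/1005  (> 374, stop)

1485/184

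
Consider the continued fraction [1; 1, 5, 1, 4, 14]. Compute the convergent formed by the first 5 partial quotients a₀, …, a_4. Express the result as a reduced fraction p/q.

a_0 = 1: 1/1
a_1 = 1: 2/1
a_2 = 5: 11/6
a_3 = 1: 13/7
a_4 = 4: 63/34

63/34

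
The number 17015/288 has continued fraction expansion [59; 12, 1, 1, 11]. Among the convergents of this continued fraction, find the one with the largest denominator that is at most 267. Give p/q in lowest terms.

1477/25

a_0 = 59: 59/1  (≤ bound)
a_1 = 12: 709/12  (≤ bound)
a_2 = 1: 768/13  (≤ bound)
a_3 = 1: 1477/25  (≤ bound)
a_4 = 11: 17015/288  (> 267, stop)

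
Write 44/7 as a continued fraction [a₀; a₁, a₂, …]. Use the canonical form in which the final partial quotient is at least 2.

[6; 3, 2]

Repeatedly divide and take the remainder:
44 ÷ 7 → quotient 6, remainder 2
7 ÷ 2 → quotient 3, remainder 1
2 ÷ 1 → quotient 2, remainder 0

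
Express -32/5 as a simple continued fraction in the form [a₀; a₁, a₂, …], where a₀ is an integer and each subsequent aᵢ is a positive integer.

-32 ÷ 5 → quotient -7, remainder 3
5 ÷ 3 → quotient 1, remainder 2
3 ÷ 2 → quotient 1, remainder 1
2 ÷ 1 → quotient 2, remainder 0

[-7; 1, 1, 2]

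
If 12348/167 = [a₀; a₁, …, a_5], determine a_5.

3

12348 ÷ 167 → quotient 73, remainder 157
167 ÷ 157 → quotient 1, remainder 10
157 ÷ 10 → quotient 15, remainder 7
10 ÷ 7 → quotient 1, remainder 3
7 ÷ 3 → quotient 2, remainder 1
3 ÷ 1 → quotient 3, remainder 0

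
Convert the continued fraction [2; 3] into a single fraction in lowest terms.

a_0 = 2: 2/1
a_1 = 3: 7/3

7/3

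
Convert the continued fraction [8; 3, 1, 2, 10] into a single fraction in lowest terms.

a_0 = 8: 8/1
a_1 = 3: 25/3
a_2 = 1: 33/4
a_3 = 2: 91/11
a_4 = 10: 943/114

943/114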